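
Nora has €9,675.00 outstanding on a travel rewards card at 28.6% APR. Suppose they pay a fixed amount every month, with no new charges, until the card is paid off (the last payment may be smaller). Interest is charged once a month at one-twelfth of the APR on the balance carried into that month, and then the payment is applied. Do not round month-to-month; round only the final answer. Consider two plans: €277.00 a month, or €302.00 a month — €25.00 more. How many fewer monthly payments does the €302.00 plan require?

14 fewer payments

Monthly rate r = 28.6%/12 = 2.38333% = 0.0238333.
At €277.00/mo: n = ⌈−ln(1 − rB₀/P)/ln(1+r)⌉ = 76 payments (last €234.66); total interest = total paid − €9,675.00 = €11,334.66.
At €302.00/mo: 62 payments (last €66.97); total interest €8,813.97.
Payments saved = 76 − 62 = 14.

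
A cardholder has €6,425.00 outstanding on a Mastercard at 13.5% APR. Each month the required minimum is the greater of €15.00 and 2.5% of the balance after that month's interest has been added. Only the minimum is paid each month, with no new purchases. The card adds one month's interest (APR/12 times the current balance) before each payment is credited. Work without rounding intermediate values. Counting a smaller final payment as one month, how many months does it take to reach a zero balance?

Monthly rate r = 13.5%/12 = 1.125% = 0.01125.
While 2.5% of the post-interest balance exceeds €15.00, each month B ← (B·(1+r))·(1 − 0.025), i.e. B shrinks by the factor (1+r)·0.975 = 0.98597.
This holds for months 1–169. Entering month 170 the balance is €589.86; 2.5% of the post-interest balance is now below €15.00, so the flat €15.00 minimum applies from here.
From month 170 a fixed €15.00 at rate r clears €589.86 in 53 more payments. Total: 169 + 53 = 222 months.

222 months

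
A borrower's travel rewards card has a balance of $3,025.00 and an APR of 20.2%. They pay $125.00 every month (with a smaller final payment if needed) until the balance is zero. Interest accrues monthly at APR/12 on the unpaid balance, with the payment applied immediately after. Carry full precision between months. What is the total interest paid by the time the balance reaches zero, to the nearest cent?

Monthly rate r = 20.2%/12 = 1.68333% = 0.0168333.
Payoff takes n = ⌈−ln(1 − rB₀/P)/ln(1+r)⌉ = ⌈31.341⌉ = 32 payments; the last is $42.84.
Total paid = 31·$125.00 + $42.84 = $3,917.84.
Total interest = total paid − principal = $3,917.84 − $3,025.00 = $892.84.

$892.84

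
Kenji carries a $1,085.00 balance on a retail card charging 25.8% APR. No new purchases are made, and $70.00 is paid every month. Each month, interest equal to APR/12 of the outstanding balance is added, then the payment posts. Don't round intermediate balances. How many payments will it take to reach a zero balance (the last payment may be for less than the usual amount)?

Monthly rate r = 25.8%/12 = 2.15% = 0.0215.
Recurrence: B ← B·(1+r) − $70.00.
Month 1: interest $23.33; balance after payment $1,038.33.
Month 2: interest $22.32; balance after payment $990.65.
Closed form: n = −ln(1 − rB₀/P)/ln(1+r) = −ln(0.66675)/ln(1.0215) ≈ 19.055, so the balance reaches zero during payment 20.

20 payments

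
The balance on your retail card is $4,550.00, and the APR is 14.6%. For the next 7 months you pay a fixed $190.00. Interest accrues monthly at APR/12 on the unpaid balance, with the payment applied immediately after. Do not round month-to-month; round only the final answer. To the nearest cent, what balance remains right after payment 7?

$3,572.40

Monthly rate r = 14.6%/12 = 1.21667% = 0.0121667.
Each month: B ← B·(1+r) − $190.00.
Month 1: interest $55.36; balance after payment $4,415.36.
Month 2: interest $53.72; balance after payment $4,279.08.
Month 3: interest $52.06; balance after payment $4,141.14.
Month 4: interest $50.38; balance after payment $4,001.52.
Month 5: interest $48.69; balance after payment $3,860.21.
Month 6: interest $46.97; balance after payment $3,717.18.
Month 7: interest $45.23; balance after payment $3,572.40.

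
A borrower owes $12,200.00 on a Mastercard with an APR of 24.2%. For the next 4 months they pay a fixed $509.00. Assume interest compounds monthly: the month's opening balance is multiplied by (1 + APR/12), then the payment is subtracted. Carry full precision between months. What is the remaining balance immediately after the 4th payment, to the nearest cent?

$11,115.88

Monthly rate r = 24.2%/12 = 2.01667% = 0.0201667.
Each month: B ← B·(1+r) − $509.00.
Month 1: interest $246.03; balance after payment $11,937.03.
Month 2: interest $240.73; balance after payment $11,668.76.
Month 3: interest $235.32; balance after payment $11,395.08.
Month 4: interest $229.80; balance after payment $11,115.88.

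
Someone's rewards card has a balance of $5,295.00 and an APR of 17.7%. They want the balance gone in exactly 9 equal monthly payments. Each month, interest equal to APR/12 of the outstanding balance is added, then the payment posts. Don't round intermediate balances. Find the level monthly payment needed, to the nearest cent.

Monthly rate r = 17.7%/12 = 1.475% = 0.01475.
Level-payment amortization: P = B₀·r / (1 − (1+r)^(−n)) = 5295.00·0.01475 / (1 − 1.01475^(−9)).
Denominator 1 − (1+r)^(−9) = 0.123466619.
P = 78.1012 / 0.123466619 ≈ 632.57.

$632.57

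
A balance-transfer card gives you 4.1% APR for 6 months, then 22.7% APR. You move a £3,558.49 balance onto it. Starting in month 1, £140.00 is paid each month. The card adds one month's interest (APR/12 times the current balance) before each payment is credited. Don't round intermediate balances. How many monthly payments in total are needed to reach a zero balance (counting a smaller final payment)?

Promo months 1–6 at r₀ = 4.1%/12 = 0.00341667; months 7+ at r₁ = 22.7%/12 = 0.0189167.
After month 6: iterate B ← B·(1+r₀) − £140.00 for 6 months → £2,784.86.
Then at r₁ with £140.00/mo: n₂ = −ln(1 − r₁·B/P)/ln(1+r₁) ≈ 25.19 → 26 more payments.

32 months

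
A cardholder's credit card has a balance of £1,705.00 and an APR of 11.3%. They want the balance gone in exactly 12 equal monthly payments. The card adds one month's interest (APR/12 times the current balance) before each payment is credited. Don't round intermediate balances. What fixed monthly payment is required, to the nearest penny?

£150.93

Monthly rate r = 11.3%/12 = 0.941667% = 0.00941667.
Level-payment amortization: P = B₀·r / (1 − (1+r)^(−n)) = 1705.00·0.00941667 / (1 − 1.00942^(−12)).
Denominator 1 − (1+r)^(−12) = 0.106376984.
P = 16.0554 / 0.106376984 ≈ 150.93.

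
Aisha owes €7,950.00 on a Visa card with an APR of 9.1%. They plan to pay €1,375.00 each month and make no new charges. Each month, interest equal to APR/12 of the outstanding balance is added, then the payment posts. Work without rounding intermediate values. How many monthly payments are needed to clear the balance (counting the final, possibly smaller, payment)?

6 payments

Monthly rate r = 9.1%/12 = 0.758333% = 0.00758333.
Recurrence: B ← B·(1+r) − €1,375.00.
Month 1: interest €60.29; balance after payment €6,635.29.
Month 2: interest €50.32; balance after payment €5,310.61.
Month 3: interest €40.27; balance after payment €3,975.88.
Month 4: interest €30.15; balance after payment €2,631.03.
Month 5: interest €19.95; balance after payment €1,275.98.
Month 6: interest €9.68; balance after payment €0.00.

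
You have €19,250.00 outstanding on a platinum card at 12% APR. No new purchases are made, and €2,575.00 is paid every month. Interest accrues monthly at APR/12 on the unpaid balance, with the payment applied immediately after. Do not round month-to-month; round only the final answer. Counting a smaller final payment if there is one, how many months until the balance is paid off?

8 months

Monthly rate r = 12%/12 = 1% = 0.01.
Recurrence: B ← B·(1+r) − €2,575.00.
Month 1: interest €192.50; balance after payment €16,867.50.
Month 2: interest €168.68; balance after payment €14,461.17.
Closed form: n = −ln(1 − rB₀/P)/ln(1+r) = −ln(0.92524)/ln(1.01) ≈ 7.809, so the balance reaches zero during payment 8.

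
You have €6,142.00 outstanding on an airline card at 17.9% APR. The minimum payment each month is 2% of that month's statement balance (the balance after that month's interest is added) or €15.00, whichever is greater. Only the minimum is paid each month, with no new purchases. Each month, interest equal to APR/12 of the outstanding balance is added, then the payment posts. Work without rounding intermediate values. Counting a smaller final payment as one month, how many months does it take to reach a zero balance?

Monthly rate r = 17.9%/12 = 1.49167% = 0.0149167.
While 2% of the post-interest balance exceeds €15.00, each month B ← (B·(1+r))·(1 − 0.02), i.e. B shrinks by the factor (1+r)·0.98 = 0.99462.
This holds for months 1–393. Entering month 394 the balance is €736.71; 2% of the post-interest balance is now below €15.00, so the flat €15.00 minimum applies from here.
From month 394 a fixed €15.00 at rate r clears €736.71 in 90 more payments. Total: 393 + 90 = 483 months.

483 months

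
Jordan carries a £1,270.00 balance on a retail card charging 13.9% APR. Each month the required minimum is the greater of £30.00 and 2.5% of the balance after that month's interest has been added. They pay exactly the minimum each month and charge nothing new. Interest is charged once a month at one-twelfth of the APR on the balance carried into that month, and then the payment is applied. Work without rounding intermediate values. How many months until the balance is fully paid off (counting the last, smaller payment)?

59 months

Monthly rate r = 13.9%/12 = 1.15833% = 0.0115833.
While 2.5% of the post-interest balance exceeds £30.00, each month B ← (B·(1+r))·(1 − 0.025), i.e. B shrinks by the factor (1+r)·0.975 = 0.98629.
This holds for months 1–5. Entering month 6 the balance is £1,185.32; 2.5% of the post-interest balance is now below £30.00, so the flat £30.00 minimum applies from here.
From month 6 a fixed £30.00 at rate r clears £1,185.32 in 54 more payments. Total: 5 + 54 = 59 months.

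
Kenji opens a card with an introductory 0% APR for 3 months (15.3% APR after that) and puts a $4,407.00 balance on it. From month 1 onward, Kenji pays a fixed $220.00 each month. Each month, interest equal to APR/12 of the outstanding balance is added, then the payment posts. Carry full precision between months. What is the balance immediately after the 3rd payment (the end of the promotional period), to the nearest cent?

$3,747.00

Promo months 1–3 at r₀ = 0%/12 = 0; months 4+ at r₁ = 15.3%/12 = 0.01275.
After month 3 (no interest yet): B = $4,407.00 − 3·$220.00 = $3,747.00.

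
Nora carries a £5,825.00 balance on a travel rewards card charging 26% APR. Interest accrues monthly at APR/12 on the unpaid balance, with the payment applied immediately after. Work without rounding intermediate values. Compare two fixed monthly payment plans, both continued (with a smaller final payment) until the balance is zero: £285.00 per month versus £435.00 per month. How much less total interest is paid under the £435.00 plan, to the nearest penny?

£823.04

Monthly rate r = 26%/12 = 2.16667% = 0.0216667.
At £285.00/mo: n = ⌈−ln(1 − rB₀/P)/ln(1+r)⌉ = 28 payments (last £82.31); total interest = total paid − £5,825.00 = £1,952.31.
At £435.00/mo: 16 payments (last £429.27); total interest £1,129.27.
Interest saved = £1,952.31 − £1,129.27 = £823.04.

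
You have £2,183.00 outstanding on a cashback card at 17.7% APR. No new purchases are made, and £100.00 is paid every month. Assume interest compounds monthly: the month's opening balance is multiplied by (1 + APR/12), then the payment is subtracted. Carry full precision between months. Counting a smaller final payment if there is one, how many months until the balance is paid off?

27 payments

Monthly rate r = 17.7%/12 = 1.475% = 0.01475.
Recurrence: B ← B·(1+r) − £100.00.
Month 1: interest £32.20; balance after payment £2,115.20.
Month 2: interest £31.20; balance after payment £2,046.40.
Closed form: n = −ln(1 − rB₀/P)/ln(1+r) = −ln(0.67801)/ln(1.01475) ≈ 26.539, so the balance reaches zero during payment 27.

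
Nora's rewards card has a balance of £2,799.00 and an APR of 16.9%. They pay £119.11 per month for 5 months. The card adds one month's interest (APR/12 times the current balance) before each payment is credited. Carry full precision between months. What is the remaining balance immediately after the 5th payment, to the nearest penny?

Monthly rate r = 16.9%/12 = 1.40833% = 0.0140833.
Each month: B ← B·(1+r) − £119.11.
Month 1: interest £39.42; balance after payment £2,719.31.
Month 2: interest £38.30; balance after payment £2,638.50.
Month 3: interest £37.16; balance after payment £2,556.55.
Month 4: interest £36.00; balance after payment £2,473.44.
Month 5: interest £34.83; balance after payment £2,389.16.

£2,389.16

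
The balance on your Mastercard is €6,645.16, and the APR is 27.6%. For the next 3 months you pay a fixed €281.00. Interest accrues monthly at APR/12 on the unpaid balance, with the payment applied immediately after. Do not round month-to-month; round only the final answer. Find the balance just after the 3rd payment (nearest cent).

€6,251.77

Monthly rate r = 27.6%/12 = 2.3% = 0.023.
Each month: B ← B·(1+r) − €281.00.
Month 1: interest €152.84; balance after payment €6,517.00.
Month 2: interest €149.89; balance after payment €6,385.89.
Month 3: interest €146.88; balance after payment €6,251.77.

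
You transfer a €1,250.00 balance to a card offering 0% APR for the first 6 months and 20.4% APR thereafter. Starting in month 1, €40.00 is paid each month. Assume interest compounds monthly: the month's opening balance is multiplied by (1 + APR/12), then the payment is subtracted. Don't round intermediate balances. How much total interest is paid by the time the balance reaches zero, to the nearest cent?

€320.79

Promo months 1–6 at r₀ = 0%/12 = 0; months 7+ at r₁ = 20.4%/12 = 0.017.
After month 6 (no interest yet): B = €1,250.00 − 6·€40.00 = €1,010.00.
Then at r₁ with €40.00/mo: n₂ = −ln(1 − r₁·B/P)/ln(1+r₁) ≈ 33.27 → 34 more payments.
Total paid = 39·€40.00 + €10.79 = €1,570.79; interest = €1,570.79 − €1,250.00 = €320.79.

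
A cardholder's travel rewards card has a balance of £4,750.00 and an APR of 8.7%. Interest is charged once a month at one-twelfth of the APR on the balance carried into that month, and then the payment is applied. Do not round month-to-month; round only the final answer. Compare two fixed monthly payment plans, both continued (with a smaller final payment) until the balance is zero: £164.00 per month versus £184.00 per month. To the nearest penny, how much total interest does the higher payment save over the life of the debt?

Monthly rate r = 8.7%/12 = 0.725% = 0.00725.
At £164.00/mo: n = ⌈−ln(1 − rB₀/P)/ln(1+r)⌉ = 33 payments (last £103.21); total interest = total paid − £4,750.00 = £601.21.
At £184.00/mo: 29 payments (last £126.32); total interest £528.32.
Interest saved = £601.21 − £528.32 = £72.89.

£72.89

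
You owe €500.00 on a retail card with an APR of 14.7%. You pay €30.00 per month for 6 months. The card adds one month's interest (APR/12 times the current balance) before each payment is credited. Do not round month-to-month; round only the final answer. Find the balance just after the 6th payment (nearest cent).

€352.29

Monthly rate r = 14.7%/12 = 1.225% = 0.01225.
Each month: B ← B·(1+r) − €30.00.
Month 1: interest €6.12; balance after payment €476.12.
Month 2: interest €5.83; balance after payment €451.96.
Month 3: interest €5.54; balance after payment €427.49.
Month 4: interest €5.24; balance after payment €402.73.
Month 5: interest €4.93; balance after payment €377.66.
Month 6: interest €4.63; balance after payment €352.29.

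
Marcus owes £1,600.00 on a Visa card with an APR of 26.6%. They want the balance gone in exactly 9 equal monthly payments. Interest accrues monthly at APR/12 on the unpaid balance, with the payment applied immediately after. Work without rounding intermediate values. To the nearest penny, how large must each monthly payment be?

£198.06

Monthly rate r = 26.6%/12 = 2.21667% = 0.0221667.
Level-payment amortization: P = B₀·r / (1 − (1+r)^(−n)) = 1600.00·0.0221667 / (1 − 1.02217^(−9)).
Denominator 1 − (1+r)^(−9) = 0.17907294.
P = 35.4667 / 0.17907294 ≈ 198.06.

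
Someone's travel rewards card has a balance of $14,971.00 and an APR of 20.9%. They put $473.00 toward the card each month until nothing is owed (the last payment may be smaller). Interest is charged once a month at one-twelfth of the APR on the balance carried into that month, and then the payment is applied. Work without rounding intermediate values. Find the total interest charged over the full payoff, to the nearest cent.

Monthly rate r = 20.9%/12 = 1.74167% = 0.0174167.
Payoff takes n = ⌈−ln(1 − rB₀/P)/ln(1+r)⌉ = ⌈46.408⌉ = 47 payments; the last is $193.75.
Total paid = 46·$473.00 + $193.75 = $21,951.75.
Total interest = total paid − principal = $21,951.75 − $14,971.00 = $6,980.75.

$6,980.75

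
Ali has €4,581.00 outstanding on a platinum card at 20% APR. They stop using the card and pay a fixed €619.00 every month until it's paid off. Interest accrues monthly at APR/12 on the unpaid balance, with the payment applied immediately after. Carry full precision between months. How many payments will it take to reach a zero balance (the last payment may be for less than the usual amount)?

Monthly rate r = 20%/12 = 1.66667% = 0.0166667.
Recurrence: B ← B·(1+r) − €619.00.
Month 1: interest €76.35; balance after payment €4,038.35.
Month 2: interest €67.31; balance after payment €3,486.66.
Closed form: n = −ln(1 − rB₀/P)/ln(1+r) = −ln(0.87666)/ln(1.01667) ≈ 7.964, so the balance reaches zero during payment 8.

8 months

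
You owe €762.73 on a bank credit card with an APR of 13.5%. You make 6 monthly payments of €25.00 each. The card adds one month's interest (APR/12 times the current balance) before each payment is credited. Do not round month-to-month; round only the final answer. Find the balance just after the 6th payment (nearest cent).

€661.40

Monthly rate r = 13.5%/12 = 1.125% = 0.01125.
Each month: B ← B·(1+r) − €25.00.
Month 1: interest €8.58; balance after payment €746.31.
Month 2: interest €8.40; balance after payment €729.71.
Month 3: interest €8.21; balance after payment €712.92.
Month 4: interest €8.02; balance after payment €695.94.
Month 5: interest €7.83; balance after payment €678.77.
Month 6: interest €7.64; balance after payment €661.40.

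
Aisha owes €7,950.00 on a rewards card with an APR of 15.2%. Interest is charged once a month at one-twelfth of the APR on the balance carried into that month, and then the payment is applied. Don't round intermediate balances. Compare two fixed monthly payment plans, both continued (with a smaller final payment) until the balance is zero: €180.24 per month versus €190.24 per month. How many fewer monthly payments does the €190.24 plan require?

5 fewer payments

Monthly rate r = 15.2%/12 = 1.26667% = 0.0126667.
At €180.24/mo: n = ⌈−ln(1 − rB₀/P)/ln(1+r)⌉ = 65 payments (last €178.34); total interest = total paid − €7,950.00 = €3,763.70.
At €190.24/mo: 60 payments (last €165.80); total interest €3,439.96.
Payments saved = 65 − 60 = 5.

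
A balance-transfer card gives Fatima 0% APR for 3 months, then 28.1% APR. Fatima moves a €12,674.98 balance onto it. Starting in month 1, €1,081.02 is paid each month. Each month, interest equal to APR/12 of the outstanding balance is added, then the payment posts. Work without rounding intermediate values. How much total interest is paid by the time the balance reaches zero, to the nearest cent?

€1,243.27

Promo months 1–3 at r₀ = 0%/12 = 0; months 4+ at r₁ = 28.1%/12 = 0.0234167.
After month 3 (no interest yet): B = €12,674.98 − 3·€1,081.02 = €9,431.92.
Then at r₁ with €1,081.02/mo: n₂ = −ln(1 − r₁·B/P)/ln(1+r₁) ≈ 9.87 → 10 more payments.
Total paid = 12·€1,081.02 + €946.01 = €13,918.25; interest = €13,918.25 − €12,674.98 = €1,243.27.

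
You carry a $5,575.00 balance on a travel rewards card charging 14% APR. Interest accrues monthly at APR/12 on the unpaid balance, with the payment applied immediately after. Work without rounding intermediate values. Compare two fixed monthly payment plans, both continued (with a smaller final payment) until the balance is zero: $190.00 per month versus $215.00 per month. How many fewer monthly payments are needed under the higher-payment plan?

Monthly rate r = 14%/12 = 1.16667% = 0.0116667.
At $190.00/mo: n = ⌈−ln(1 − rB₀/P)/ln(1+r)⌉ = 37 payments (last $24.28); total interest = total paid − $5,575.00 = $1,289.28.
At $215.00/mo: 32 payments (last $13.18); total interest $1,103.18.
Payments saved = 37 − 32 = 5.

5 fewer payments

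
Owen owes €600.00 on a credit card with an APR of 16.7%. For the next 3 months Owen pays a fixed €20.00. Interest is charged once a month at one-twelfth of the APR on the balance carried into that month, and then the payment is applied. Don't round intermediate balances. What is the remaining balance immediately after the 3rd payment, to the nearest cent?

Monthly rate r = 16.7%/12 = 1.39167% = 0.0139167.
Each month: B ← B·(1+r) − €20.00.
Month 1: interest €8.35; balance after payment €588.35.
Month 2: interest €8.19; balance after payment €576.54.
Month 3: interest €8.02; balance after payment €564.56.

€564.56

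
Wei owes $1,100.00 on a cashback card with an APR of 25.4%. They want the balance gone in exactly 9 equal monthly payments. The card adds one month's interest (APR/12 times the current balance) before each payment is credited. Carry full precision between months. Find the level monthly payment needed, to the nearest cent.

$135.52

Monthly rate r = 25.4%/12 = 2.11667% = 0.0211667.
Level-payment amortization: P = B₀·r / (1 − (1+r)^(−n)) = 1100.00·0.0211667 / (1 − 1.02117^(−9)).
Denominator 1 − (1+r)^(−9) = 0.171809336.
P = 23.2833 / 0.171809336 ≈ 135.52.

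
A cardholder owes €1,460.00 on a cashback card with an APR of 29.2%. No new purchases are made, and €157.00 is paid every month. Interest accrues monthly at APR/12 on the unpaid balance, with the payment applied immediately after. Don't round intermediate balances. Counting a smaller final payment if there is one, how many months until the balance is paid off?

Monthly rate r = 29.2%/12 = 2.43333% = 0.0243333.
Recurrence: B ← B·(1+r) − €157.00.
Month 1: interest €35.53; balance after payment €1,338.53.
Month 2: interest €32.57; balance after payment €1,214.10.
Closed form: n = −ln(1 − rB₀/P)/ln(1+r) = −ln(0.77372)/ln(1.02433) ≈ 10.671, so the balance reaches zero during payment 11.

11 payments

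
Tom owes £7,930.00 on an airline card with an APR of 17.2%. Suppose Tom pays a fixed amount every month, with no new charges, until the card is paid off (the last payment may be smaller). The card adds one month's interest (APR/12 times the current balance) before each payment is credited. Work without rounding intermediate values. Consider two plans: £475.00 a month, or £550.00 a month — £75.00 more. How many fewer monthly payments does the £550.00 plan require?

Monthly rate r = 17.2%/12 = 1.43333% = 0.0143333.
At £475.00/mo: n = ⌈−ln(1 − rB₀/P)/ln(1+r)⌉ = 20 payments (last £104.20); total interest = total paid − £7,930.00 = £1,199.20.
At £550.00/mo: 17 payments (last £147.58); total interest £1,017.58.
Payments saved = 20 − 17 = 3.

3 fewer payments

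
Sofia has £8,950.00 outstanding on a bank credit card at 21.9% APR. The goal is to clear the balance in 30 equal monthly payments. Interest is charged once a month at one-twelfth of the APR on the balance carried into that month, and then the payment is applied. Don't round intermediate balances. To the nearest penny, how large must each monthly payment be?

£390.07

Monthly rate r = 21.9%/12 = 1.825% = 0.01825.
Level-payment amortization: P = B₀·r / (1 − (1+r)^(−n)) = 8950.00·0.01825 / (1 − 1.01825^(−30)).
Denominator 1 − (1+r)^(−30) = 0.418744016.
P = 163.337 / 0.418744016 ≈ 390.07.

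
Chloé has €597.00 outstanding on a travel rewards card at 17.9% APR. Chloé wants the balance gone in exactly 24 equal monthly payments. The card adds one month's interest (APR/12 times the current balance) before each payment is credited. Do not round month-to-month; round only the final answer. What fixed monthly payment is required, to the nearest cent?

€29.78

Monthly rate r = 17.9%/12 = 1.49167% = 0.0149167.
Level-payment amortization: P = B₀·r / (1 − (1+r)^(−n)) = 597.00·0.0149167 / (1 − 1.01492^(−24)).
Denominator 1 − (1+r)^(−24) = 0.299076253.
P = 8.90525 / 0.299076253 ≈ 29.78.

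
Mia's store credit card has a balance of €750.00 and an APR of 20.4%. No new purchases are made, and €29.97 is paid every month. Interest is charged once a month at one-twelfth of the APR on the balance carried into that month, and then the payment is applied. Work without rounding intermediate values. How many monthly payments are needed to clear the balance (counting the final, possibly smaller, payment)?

Monthly rate r = 20.4%/12 = 1.7% = 0.017.
Recurrence: B ← B·(1+r) − €29.97.
Month 1: interest €12.75; balance after payment €732.78.
Month 2: interest €12.46; balance after payment €715.27.
Closed form: n = −ln(1 − rB₀/P)/ln(1+r) = −ln(0.57457)/ln(1.017) ≈ 32.872, so the balance reaches zero during payment 33.

33 months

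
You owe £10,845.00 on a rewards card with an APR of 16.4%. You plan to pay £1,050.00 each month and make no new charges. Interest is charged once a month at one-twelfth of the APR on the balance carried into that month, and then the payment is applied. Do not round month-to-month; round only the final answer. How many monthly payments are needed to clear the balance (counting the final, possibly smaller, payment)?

12 payments

Monthly rate r = 16.4%/12 = 1.36667% = 0.0136667.
Recurrence: B ← B·(1+r) − £1,050.00.
Month 1: interest £148.21; balance after payment £9,943.22.
Month 2: interest £135.89; balance after payment £9,029.11.
Closed form: n = −ln(1 − rB₀/P)/ln(1+r) = −ln(0.85884)/ln(1.01367) ≈ 11.210, so the balance reaches zero during payment 12.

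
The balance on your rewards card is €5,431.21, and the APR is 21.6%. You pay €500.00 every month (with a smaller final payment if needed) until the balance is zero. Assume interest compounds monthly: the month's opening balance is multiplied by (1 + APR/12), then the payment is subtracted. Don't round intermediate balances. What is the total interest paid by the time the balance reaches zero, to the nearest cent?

Monthly rate r = 21.6%/12 = 1.8% = 0.018.
Payoff takes n = ⌈−ln(1 − rB₀/P)/ln(1+r)⌉ = ⌈12.195⌉ = 13 payments; the last is €98.36.
Total paid = 12·€500.00 + €98.36 = €6,098.36.
Total interest = total paid − principal = €6,098.36 − €5,431.21 = €667.15.

€667.15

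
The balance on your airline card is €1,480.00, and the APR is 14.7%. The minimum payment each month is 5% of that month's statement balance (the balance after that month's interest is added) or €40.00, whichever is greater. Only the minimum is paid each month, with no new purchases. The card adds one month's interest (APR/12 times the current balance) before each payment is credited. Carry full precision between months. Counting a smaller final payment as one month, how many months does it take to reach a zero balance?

Monthly rate r = 14.7%/12 = 1.225% = 0.01225.
While 5% of the post-interest balance exceeds €40.00, each month B ← (B·(1+r))·(1 − 0.05), i.e. B shrinks by the factor (1+r)·0.95 = 0.96164.
This holds for months 1–17. Entering month 18 the balance is €761.12; 5% of the post-interest balance is now below €40.00, so the flat €40.00 minimum applies from here.
From month 18 a fixed €40.00 at rate r clears €761.12 in 22 more payments. Total: 17 + 22 = 39 months.

39 months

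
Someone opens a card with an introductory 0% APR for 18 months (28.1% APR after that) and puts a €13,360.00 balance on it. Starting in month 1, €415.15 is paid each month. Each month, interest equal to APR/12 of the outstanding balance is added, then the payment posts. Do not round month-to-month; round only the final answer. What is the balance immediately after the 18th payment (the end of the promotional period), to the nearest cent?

€5,887.30

Promo months 1–18 at r₀ = 0%/12 = 0; months 19+ at r₁ = 28.1%/12 = 0.0234167.
After month 18 (no interest yet): B = €13,360.00 − 18·€415.15 = €5,887.30.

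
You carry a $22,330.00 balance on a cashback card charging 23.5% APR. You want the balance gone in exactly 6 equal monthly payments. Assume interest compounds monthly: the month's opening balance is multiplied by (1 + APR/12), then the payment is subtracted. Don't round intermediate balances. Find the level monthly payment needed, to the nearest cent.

Monthly rate r = 23.5%/12 = 1.95833% = 0.0195833.
Level-payment amortization: P = B₀·r / (1 − (1+r)^(−n)) = 22330.00·0.0195833 / (1 − 1.01958^(−6)).
Denominator 1 − (1+r)^(−6) = 0.109849102.
P = 437.296 / 0.109849102 ≈ 3980.88.

$3,980.88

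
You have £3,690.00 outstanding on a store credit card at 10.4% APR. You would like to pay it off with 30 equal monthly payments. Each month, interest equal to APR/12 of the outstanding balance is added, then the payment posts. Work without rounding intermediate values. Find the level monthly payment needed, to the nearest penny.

£140.21

Monthly rate r = 10.4%/12 = 0.866667% = 0.00866667.
Level-payment amortization: P = B₀·r / (1 − (1+r)^(−n)) = 3690.00·0.00866667 / (1 − 1.00867^(−30)).
Denominator 1 − (1+r)^(−30) = 0.228084199.
P = 31.98 / 0.228084199 ≈ 140.21.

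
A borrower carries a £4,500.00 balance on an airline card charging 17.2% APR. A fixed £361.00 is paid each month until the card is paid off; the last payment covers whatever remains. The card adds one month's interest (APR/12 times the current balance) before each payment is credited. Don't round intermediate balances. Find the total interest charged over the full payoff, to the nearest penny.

£493.19

Monthly rate r = 17.2%/12 = 1.43333% = 0.0143333.
Payoff takes n = ⌈−ln(1 − rB₀/P)/ln(1+r)⌉ = ⌈13.831⌉ = 14 payments; the last is £300.19.
Total paid = 13·£361.00 + £300.19 = £4,993.19.
Total interest = total paid − principal = £4,993.19 − £4,500.00 = £493.19.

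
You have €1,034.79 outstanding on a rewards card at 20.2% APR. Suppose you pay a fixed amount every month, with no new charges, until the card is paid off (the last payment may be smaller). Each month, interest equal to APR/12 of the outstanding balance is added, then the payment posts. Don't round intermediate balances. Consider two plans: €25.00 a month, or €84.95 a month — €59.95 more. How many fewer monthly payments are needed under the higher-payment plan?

58 fewer payments

Monthly rate r = 20.2%/12 = 1.68333% = 0.0168333.
At €25.00/mo: n = ⌈−ln(1 − rB₀/P)/ln(1+r)⌉ = 72 payments (last €12.04); total interest = total paid − €1,034.79 = €752.25.
At €84.95/mo: 14 payments (last €63.56); total interest €133.12.
Payments saved = 72 − 14 = 58.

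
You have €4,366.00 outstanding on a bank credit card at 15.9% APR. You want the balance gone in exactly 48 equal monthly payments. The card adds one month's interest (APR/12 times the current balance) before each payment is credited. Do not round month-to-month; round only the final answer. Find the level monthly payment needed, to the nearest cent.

Monthly rate r = 15.9%/12 = 1.325% = 0.01325.
Level-payment amortization: P = B₀·r / (1 − (1+r)^(−n)) = 4366.00·0.01325 / (1 − 1.01325^(−48)).
Denominator 1 − (1+r)^(−48) = 0.468378417.
P = 57.8495 / 0.468378417 ≈ 123.51.

€123.51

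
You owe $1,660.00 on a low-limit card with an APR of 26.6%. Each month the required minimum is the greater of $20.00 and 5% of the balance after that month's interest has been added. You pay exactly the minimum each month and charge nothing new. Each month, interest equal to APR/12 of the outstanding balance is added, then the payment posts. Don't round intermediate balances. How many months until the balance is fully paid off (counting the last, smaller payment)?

76 months

Monthly rate r = 26.6%/12 = 2.21667% = 0.0221667.
While 5% of the post-interest balance exceeds $20.00, each month B ← (B·(1+r))·(1 − 0.05), i.e. B shrinks by the factor (1+r)·0.95 = 0.97106.
This holds for months 1–50. Entering month 51 the balance is $382.27; 5% of the post-interest balance is now below $20.00, so the flat $20.00 minimum applies from here.
From month 51 a fixed $20.00 at rate r clears $382.27 in 26 more payments. Total: 50 + 26 = 76 months.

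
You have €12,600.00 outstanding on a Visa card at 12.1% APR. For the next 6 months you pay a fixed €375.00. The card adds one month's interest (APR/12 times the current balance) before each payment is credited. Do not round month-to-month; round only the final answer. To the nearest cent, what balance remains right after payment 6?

€11,074.29

Monthly rate r = 12.1%/12 = 1.00833% = 0.0100833.
Each month: B ← B·(1+r) − €375.00.
Month 1: interest €127.05; balance after payment €12,352.05.
Month 2: interest €124.55; balance after payment €12,101.60.
Month 3: interest €122.02; balance after payment €11,848.62.
Month 4: interest €119.47; balance after payment €11,593.10.
Month 5: interest €116.90; balance after payment €11,335.00.
Month 6: interest €114.29; balance after payment €11,074.29.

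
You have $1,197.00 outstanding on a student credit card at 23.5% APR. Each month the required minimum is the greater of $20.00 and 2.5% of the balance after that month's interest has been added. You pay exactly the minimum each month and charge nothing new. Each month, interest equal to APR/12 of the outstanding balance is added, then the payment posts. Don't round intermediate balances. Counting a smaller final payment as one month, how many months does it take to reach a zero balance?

147 months

Monthly rate r = 23.5%/12 = 1.95833% = 0.0195833.
While 2.5% of the post-interest balance exceeds $20.00, each month B ← (B·(1+r))·(1 − 0.025), i.e. B shrinks by the factor (1+r)·0.975 = 0.99409.
This holds for months 1–72. Entering month 73 the balance is $781.38; 2.5% of the post-interest balance is now below $20.00, so the flat $20.00 minimum applies from here.
From month 73 a fixed $20.00 at rate r clears $781.38 in 75 more payments. Total: 72 + 75 = 147 months.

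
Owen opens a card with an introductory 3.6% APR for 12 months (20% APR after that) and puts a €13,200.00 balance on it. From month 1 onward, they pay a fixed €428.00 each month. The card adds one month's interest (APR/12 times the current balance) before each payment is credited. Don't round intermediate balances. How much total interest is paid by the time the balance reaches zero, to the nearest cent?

€2,286.89

Promo months 1–12 at r₀ = 3.6%/12 = 0.003; months 13+ at r₁ = 20%/12 = 0.0166667.
After month 12: iterate B ← B·(1+r₀) − €428.00 for 12 months → €8,461.52.
Then at r₁ with €428.00/mo: n₂ = −ln(1 − r₁·B/P)/ln(1+r₁) ≈ 24.18 → 25 more payments.
Total paid = 36·€428.00 + €78.89 = €15,486.89; interest = €15,486.89 − €13,200.00 = €2,286.89.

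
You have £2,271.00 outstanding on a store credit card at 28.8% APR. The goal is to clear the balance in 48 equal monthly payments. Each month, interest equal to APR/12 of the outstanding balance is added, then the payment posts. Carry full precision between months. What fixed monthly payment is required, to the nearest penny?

Monthly rate r = 28.8%/12 = 2.4% = 0.024.
Level-payment amortization: P = B₀·r / (1 − (1+r)^(−n)) = 2271.00·0.024 / (1 − 1.024^(−48)).
Denominator 1 − (1+r)^(−48) = 0.679666705.
P = 54.504 / 0.679666705 ≈ 80.19.

£80.19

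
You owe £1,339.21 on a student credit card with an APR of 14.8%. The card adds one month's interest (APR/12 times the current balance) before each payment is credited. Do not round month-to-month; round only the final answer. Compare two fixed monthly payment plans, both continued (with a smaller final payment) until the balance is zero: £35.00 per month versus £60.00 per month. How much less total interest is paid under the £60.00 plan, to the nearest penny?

Monthly rate r = 14.8%/12 = 1.23333% = 0.0123333.
At £35.00/mo: n = ⌈−ln(1 − rB₀/P)/ln(1+r)⌉ = 53 payments (last £3.11); total interest = total paid − £1,339.21 = £483.90.
At £60.00/mo: 27 payments (last £16.07); total interest £236.86.
Interest saved = £483.90 − £236.86 = £247.04.

£247.04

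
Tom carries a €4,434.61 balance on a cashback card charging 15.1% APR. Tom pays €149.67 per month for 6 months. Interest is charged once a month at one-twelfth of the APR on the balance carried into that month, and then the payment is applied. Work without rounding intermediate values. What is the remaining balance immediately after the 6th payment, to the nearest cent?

€3,853.39

Monthly rate r = 15.1%/12 = 1.25833% = 0.0125833.
Each month: B ← B·(1+r) − €149.67.
Month 1: interest €55.80; balance after payment €4,340.74.
Month 2: interest €54.62; balance after payment €4,245.69.
Month 3: interest €53.42; balance after payment €4,149.45.
Month 4: interest €52.21; balance after payment €4,051.99.
Month 5: interest €50.99; balance after payment €3,953.31.
Month 6: interest €49.75; balance after payment €3,853.39.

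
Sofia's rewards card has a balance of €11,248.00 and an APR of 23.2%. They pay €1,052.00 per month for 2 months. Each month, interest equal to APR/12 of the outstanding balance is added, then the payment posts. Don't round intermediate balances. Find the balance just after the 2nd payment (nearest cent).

€9,562.79

Monthly rate r = 23.2%/12 = 1.93333% = 0.0193333.
Each month: B ← B·(1+r) − €1,052.00.
Month 1: interest €217.46; balance after payment €10,413.46.
Month 2: interest €201.33; balance after payment €9,562.79.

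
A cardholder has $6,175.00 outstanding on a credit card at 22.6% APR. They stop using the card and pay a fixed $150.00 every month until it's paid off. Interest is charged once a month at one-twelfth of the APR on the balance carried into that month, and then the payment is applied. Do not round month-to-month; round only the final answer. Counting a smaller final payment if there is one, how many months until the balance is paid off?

81 payments

Monthly rate r = 22.6%/12 = 1.88333% = 0.0188333.
Recurrence: B ← B·(1+r) − $150.00.
Month 1: interest $116.30; balance after payment $6,141.30.
Month 2: interest $115.66; balance after payment $6,106.96.
Closed form: n = −ln(1 − rB₀/P)/ln(1+r) = −ln(0.22469)/ln(1.01883) ≈ 80.019, so the balance reaches zero during payment 81.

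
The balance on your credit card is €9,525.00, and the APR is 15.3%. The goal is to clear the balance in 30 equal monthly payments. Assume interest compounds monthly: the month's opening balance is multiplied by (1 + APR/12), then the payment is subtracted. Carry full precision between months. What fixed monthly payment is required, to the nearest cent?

Monthly rate r = 15.3%/12 = 1.275% = 0.01275.
Level-payment amortization: P = B₀·r / (1 − (1+r)^(−n)) = 9525.00·0.01275 / (1 − 1.01275^(−30)).
Denominator 1 − (1+r)^(−30) = 0.316194729.
P = 121.444 / 0.316194729 ≈ 384.08.

€384.08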